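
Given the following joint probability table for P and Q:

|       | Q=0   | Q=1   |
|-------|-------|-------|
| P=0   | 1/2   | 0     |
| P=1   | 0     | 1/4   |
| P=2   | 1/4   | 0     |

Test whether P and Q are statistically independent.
Marginal P(P) (row sums):
  P(P=0) = 1/2 + 0 = 1/2
  P(P=1) = 0 + 1/4 = 1/4
  P(P=2) = 1/4 + 0 = 1/4
Marginal P(Q) (column sums):
  P(Q=0) = 1/2 + 0 + 1/4 = 3/4
  P(Q=1) = 0 + 1/4 + 0 = 1/4

P and Q are independent iff P(P=i,Q=j) = P(P=i)·P(Q=j) for every cell.
  P(P=0)·P(Q=0) = 1/2 × 3/4 = 3/8, but P(P=0,Q=0) = 1/2 ✗

No, P and Q are not independent. Quantitatively, I(P;Q) > 0:

H(P) = -[(1/2)·log₂(1/2) + (1/4)·log₂(1/4) + (1/4)·log₂(1/4)]
  = 0.5000 + 0.5000 + 0.5000
  = 1.5000 bits
H(Q) = -[(3/4)·log₂(3/4) + (1/4)·log₂(1/4)]
  = 0.3113 + 0.5000
  = 0.8113 bits
H(P,Q) = -[(1/2)·log₂(1/2) + (1/4)·log₂(1/4) + (1/4)·log₂(1/4)]
  = 0.5000 + 0.5000 + 0.5000
  = 1.5000 bits
I(P;Q) = H(P) + H(Q) - H(P,Q) = 1.5000 + 0.8113 - 1.5000 = 0.8113 bits > 0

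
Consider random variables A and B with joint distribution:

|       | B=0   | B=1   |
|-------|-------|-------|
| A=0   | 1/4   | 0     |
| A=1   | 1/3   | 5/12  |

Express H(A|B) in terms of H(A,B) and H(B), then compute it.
H(A|B) = H(A,B) - H(B)

Marginal P(B) (column sums):
  P(B=0) = 1/4 + 1/3 = 7/12
  P(B=1) = 0 + 5/12 = 5/12

H(A,B) = -[(1/4)·log₂(1/4) + (1/3)·log₂(1/3) + (5/12)·log₂(5/12)]
  = 0.5000 + 0.5283 + 0.5263
  = 1.5546 bits
H(B) = -[(7/12)·log₂(7/12) + (5/12)·log₂(5/12)]
  = 0.4536 + 0.5263
  = 0.9799 bits

H(A|B) = 1.5546 - 0.9799 = 0.5747 bits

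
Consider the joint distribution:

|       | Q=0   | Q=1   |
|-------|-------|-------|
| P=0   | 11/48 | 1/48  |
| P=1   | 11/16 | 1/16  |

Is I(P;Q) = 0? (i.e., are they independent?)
Marginal P(P) (row sums):
  P(P=0) = 11/48 + 1/48 = 1/4
  P(P=1) = 11/16 + 1/16 = 3/4
Marginal P(Q) (column sums):
  P(Q=0) = 11/48 + 11/16 = 11/12
  P(Q=1) = 1/48 + 1/16 = 1/12

P and Q are independent iff P(P=i,Q=j) = P(P=i)·P(Q=j) for every cell.
  P(P=0)·P(Q=0) = 1/4 × 11/12 = 11/48 = P(P=0,Q=0) ✓
  P(P=0)·P(Q=1) = 1/4 × 1/12 = 1/48 = P(P=0,Q=1) ✓
  P(P=1)·P(Q=0) = 3/4 × 11/12 = 11/16 = P(P=1,Q=0) ✓
  P(P=1)·P(Q=1) = 3/4 × 1/12 = 1/16 = P(P=1,Q=1) ✓

Yes, P and Q are independent: every cell factors, so I(P;Q) = 0 bits.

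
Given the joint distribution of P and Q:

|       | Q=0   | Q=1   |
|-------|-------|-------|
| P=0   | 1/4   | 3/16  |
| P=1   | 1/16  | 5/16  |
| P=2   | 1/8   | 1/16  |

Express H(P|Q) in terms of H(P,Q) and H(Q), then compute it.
H(P|Q) = H(P,Q) - H(Q)

Marginal P(Q) (column sums):
  P(Q=0) = 1/4 + 1/16 + 1/8 = 7/16
  P(Q=1) = 3/16 + 5/16 + 1/16 = 9/16

H(P,Q) = -[(1/4)·log₂(1/4) + (3/16)·log₂(3/16) + (1/16)·log₂(1/16) + (5/16)·log₂(5/16) + (1/8)·log₂(1/8) + (1/16)·log₂(1/16)]
  = 0.5000 + 0.4528 + 0.2500 + 0.5244 + 0.3750 + 0.2500
  = 2.3522 bits
H(Q) = -[(7/16)·log₂(7/16) + (9/16)·log₂(9/16)]
  = 0.5218 + 0.4669
  = 0.9887 bits

H(P|Q) = 2.3522 - 0.9887 = 1.3635 bits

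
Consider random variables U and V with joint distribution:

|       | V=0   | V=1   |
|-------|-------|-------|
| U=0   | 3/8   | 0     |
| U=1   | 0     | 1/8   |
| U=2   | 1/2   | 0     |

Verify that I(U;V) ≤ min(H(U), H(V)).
Marginal P(U) (row sums):
  P(U=0) = 3/8 + 0 = 3/8
  P(U=1) = 0 + 1/8 = 1/8
  P(U=2) = 1/2 + 0 = 1/2
Marginal P(V) (column sums):
  P(V=0) = 3/8 + 0 + 1/2 = 7/8
  P(V=1) = 0 + 1/8 + 0 = 1/8

H(U) = -[(3/8)·log₂(3/8) + (1/8)·log₂(1/8) + (1/2)·log₂(1/2)]
  = 0.5306 + 0.3750 + 0.5000
  = 1.4056 bits
H(V) = -[(7/8)·log₂(7/8) + (1/8)·log₂(1/8)]
  = 0.1686 + 0.3750
  = 0.5436 bits
H(U,V) = -[(3/8)·log₂(3/8) + (1/8)·log₂(1/8) + (1/2)·log₂(1/2)]
  = 0.5306 + 0.3750 + 0.5000
  = 1.4056 bits

I(U;V) = H(U) + H(V) - H(U,V)
  = 1.4056 + 0.5436 - 1.4056
  = 0.5436 bits

min(H(U), H(V)) = min(1.4056, 0.5436) = 0.5436 bits
Since 0.5436 ≤ 0.5436, the bound is satisfied ✓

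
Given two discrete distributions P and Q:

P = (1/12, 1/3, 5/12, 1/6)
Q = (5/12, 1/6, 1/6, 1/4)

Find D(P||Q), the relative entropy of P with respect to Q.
D(P||Q) = Σ P(i) log₂(P(i)/Q(i))
  i=0: (1/12) × log₂((1/12)/(5/12)) = (1/12) × log₂(1/5) = -0.1935
  i=1: (1/3) × log₂((1/3)/(1/6)) = (1/3) × log₂(2) = 0.3333
  i=2: (5/12) × log₂((5/12)/(1/6)) = (5/12) × log₂(5/2) = 0.5508
  i=3: (1/6) × log₂((1/6)/(1/4)) = (1/6) × log₂(2/3) = -0.0975
D(P||Q) = -0.1935 + 0.3333 + 0.5508 - 0.0975
  = 0.5931 bits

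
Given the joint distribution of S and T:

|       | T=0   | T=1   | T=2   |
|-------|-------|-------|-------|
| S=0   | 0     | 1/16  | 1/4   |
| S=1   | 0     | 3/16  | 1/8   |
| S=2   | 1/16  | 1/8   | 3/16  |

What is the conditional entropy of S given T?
Marginal P(T) (column sums):
  P(T=0) = 0 + 0 + 1/16 = 1/16
  P(T=1) = 1/16 + 3/16 + 1/8 = 3/8
  P(T=2) = 1/4 + 1/8 + 3/16 = 9/16

H(S|T) = -Σ P(S,T)·log₂ P(S|T), where P(S|T) = P(S,T) / P(T)
  (cells with P(S,T) = 0 contribute 0)
  (S=0,T=1): P(S|T) = (1/16)/(3/8) = 1/6;  -(1/16)·log₂(1/6) = 0.1616
  (S=0,T=2): P(S|T) = (1/4)/(9/16) = 4/9;  -(1/4)·log₂(4/9) = 0.2925
  (S=1,T=1): P(S|T) = (3/16)/(3/8) = 1/2;  -(3/16)·log₂(1/2) = 0.1875
  (S=1,T=2): P(S|T) = (1/8)/(9/16) = 2/9;  -(1/8)·log₂(2/9) = 0.2712
  (S=2,T=0): P(S|T) = (1/16)/(1/16) = 1;  -(1/16)·log₂(1) = 0.0000
  (S=2,T=1): P(S|T) = (1/8)/(3/8) = 1/3;  -(1/8)·log₂(1/3) = 0.1981
  (S=2,T=2): P(S|T) = (3/16)/(9/16) = 1/3;  -(3/16)·log₂(1/3) = 0.2972
H(S|T) = 0.1616 + 0.2925 + 0.1875 + 0.2712 + 0.0000 + 0.1981 + 0.2972
  = 1.4081 bits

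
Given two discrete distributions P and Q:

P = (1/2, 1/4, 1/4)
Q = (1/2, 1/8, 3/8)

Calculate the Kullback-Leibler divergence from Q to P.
D(P||Q) = Σ P(i) log₂(P(i)/Q(i))
  i=0: (1/2) × log₂((1/2)/(1/2)) = (1/2) × log₂(1) = 0.0000
  i=1: (1/4) × log₂((1/4)/(1/8)) = (1/4) × log₂(2) = 0.2500
  i=2: (1/4) × log₂((1/4)/(3/8)) = (1/4) × log₂(2/3) = -0.1462
D(P||Q) = 0.0000 + 0.2500 - 0.1462
  = 0.1038 bits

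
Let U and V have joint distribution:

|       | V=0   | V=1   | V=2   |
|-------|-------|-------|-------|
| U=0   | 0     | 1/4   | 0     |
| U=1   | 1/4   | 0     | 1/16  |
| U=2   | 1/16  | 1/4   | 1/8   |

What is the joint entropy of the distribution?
H(U,V) = -Σ P(U,V) log₂ P(U,V), summed over the non-zero cells:
H(U,V) = -[(1/4)·log₂(1/4) + (1/4)·log₂(1/4) + (1/16)·log₂(1/16) + (1/16)·log₂(1/16) + (1/4)·log₂(1/4) + (1/8)·log₂(1/8)]
  = 0.5000 + 0.5000 + 0.2500 + 0.2500 + 0.5000 + 0.3750
  = 2.3750 bits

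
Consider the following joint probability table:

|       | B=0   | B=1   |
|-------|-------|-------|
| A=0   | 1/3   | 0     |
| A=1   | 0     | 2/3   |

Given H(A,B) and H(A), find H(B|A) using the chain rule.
From the chain rule: H(A,B) = H(A) + H(B|A)
Therefore: H(B|A) = H(A,B) - H(A)

H(A,B) = -[(1/3)·log₂(1/3) + (2/3)·log₂(2/3)]
  = 0.5283 + 0.3900
  = 0.9183 bits
Marginal P(A) (row sums):
  P(A=0) = 1/3 + 0 = 1/3
  P(A=1) = 0 + 2/3 = 2/3
H(A) = -[(1/3)·log₂(1/3) + (2/3)·log₂(2/3)]
  = 0.5283 + 0.3900
  = 0.9183 bits

H(B|A) = 0.9183 - 0.9183 = 0.0000 bits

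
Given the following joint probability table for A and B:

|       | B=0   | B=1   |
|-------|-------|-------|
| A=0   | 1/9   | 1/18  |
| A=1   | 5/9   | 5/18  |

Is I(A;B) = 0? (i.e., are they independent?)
Marginal P(A) (row sums):
  P(A=0) = 1/9 + 1/18 = 1/6
  P(A=1) = 5/9 + 5/18 = 5/6
Marginal P(B) (column sums):
  P(B=0) = 1/9 + 5/9 = 2/3
  P(B=1) = 1/18 + 5/18 = 1/3

A and B are independent iff P(A=i,B=j) = P(A=i)·P(B=j) for every cell.
  P(A=0)·P(B=0) = 1/6 × 2/3 = 1/9 = P(A=0,B=0) ✓
  P(A=0)·P(B=1) = 1/6 × 1/3 = 1/18 = P(A=0,B=1) ✓
  P(A=1)·P(B=0) = 5/6 × 2/3 = 5/9 = P(A=1,B=0) ✓
  P(A=1)·P(B=1) = 5/6 × 1/3 = 5/18 = P(A=1,B=1) ✓

Yes, A and B are independent: every cell factors, so I(A;B) = 0 bits.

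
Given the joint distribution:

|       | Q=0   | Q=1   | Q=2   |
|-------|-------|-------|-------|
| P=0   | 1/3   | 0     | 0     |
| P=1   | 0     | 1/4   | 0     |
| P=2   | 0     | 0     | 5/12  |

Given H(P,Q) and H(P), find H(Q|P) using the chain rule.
From the chain rule: H(P,Q) = H(P) + H(Q|P)
Therefore: H(Q|P) = H(P,Q) - H(P)

H(P,Q) = -[(1/3)·log₂(1/3) + (1/4)·log₂(1/4) + (5/12)·log₂(5/12)]
  = 0.5283 + 0.5000 + 0.5263
  = 1.5546 bits
Marginal P(P) (row sums):
  P(P=0) = 1/3 + 0 + 0 = 1/3
  P(P=1) = 0 + 1/4 + 0 = 1/4
  P(P=2) = 0 + 0 + 5/12 = 5/12
H(P) = -[(1/3)·log₂(1/3) + (1/4)·log₂(1/4) + (5/12)·log₂(5/12)]
  = 0.5283 + 0.5000 + 0.5263
  = 1.5546 bits

H(Q|P) = 1.5546 - 1.5546 = 0.0000 bits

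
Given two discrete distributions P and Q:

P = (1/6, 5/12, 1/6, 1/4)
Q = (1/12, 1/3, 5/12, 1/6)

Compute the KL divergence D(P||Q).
D(P||Q) = Σ P(i) log₂(P(i)/Q(i))
  i=0: (1/6) × log₂((1/6)/(1/12)) = (1/6) × log₂(2) = 0.1667
  i=1: (5/12) × log₂((5/12)/(1/3)) = (5/12) × log₂(5/4) = 0.1341
  i=2: (1/6) × log₂((1/6)/(5/12)) = (1/6) × log₂(2/5) = -0.2203
  i=3: (1/4) × log₂((1/4)/(1/6)) = (1/4) × log₂(3/2) = 0.1462
D(P||Q) = 0.1667 + 0.1341 - 0.2203 + 0.1462
  = 0.2267 bits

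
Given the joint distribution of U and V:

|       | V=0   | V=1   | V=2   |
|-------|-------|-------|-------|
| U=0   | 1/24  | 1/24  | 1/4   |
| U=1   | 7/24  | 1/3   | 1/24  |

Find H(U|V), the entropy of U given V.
Marginal P(V) (column sums):
  P(V=0) = 1/24 + 7/24 = 1/3
  P(V=1) = 1/24 + 1/3 = 3/8
  P(V=2) = 1/4 + 1/24 = 7/24

H(U|V) = -Σ P(U,V)·log₂ P(U|V), where P(U|V) = P(U,V) / P(V)
  (U=0,V=0): P(U|V) = (1/24)/(1/3) = 1/8;  -(1/24)·log₂(1/8) = 0.1250
  (U=0,V=1): P(U|V) = (1/24)/(3/8) = 1/9;  -(1/24)·log₂(1/9) = 0.1321
  (U=0,V=2): P(U|V) = (1/4)/(7/24) = 6/7;  -(1/4)·log₂(6/7) = 0.0556
  (U=1,V=0): P(U|V) = (7/24)/(1/3) = 7/8;  -(7/24)·log₂(7/8) = 0.0562
  (U=1,V=1): P(U|V) = (1/3)/(3/8) = 8/9;  -(1/3)·log₂(8/9) = 0.0566
  (U=1,V=2): P(U|V) = (1/24)/(7/24) = 1/7;  -(1/24)·log₂(1/7) = 0.1170
H(U|V) = 0.1250 + 0.1321 + 0.0556 + 0.0562 + 0.0566 + 0.1170
  = 0.5425 bits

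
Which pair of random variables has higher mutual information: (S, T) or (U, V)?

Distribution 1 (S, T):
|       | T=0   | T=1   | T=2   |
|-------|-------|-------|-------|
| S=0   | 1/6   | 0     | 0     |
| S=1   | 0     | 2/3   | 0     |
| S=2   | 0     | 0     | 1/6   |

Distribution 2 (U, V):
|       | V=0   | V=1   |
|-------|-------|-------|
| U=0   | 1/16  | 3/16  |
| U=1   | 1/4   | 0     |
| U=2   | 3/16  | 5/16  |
Distribution 1 (S, T):
Marginal P(S) (row sums):
  P(S=0) = 1/6 + 0 + 0 = 1/6
  P(S=1) = 0 + 2/3 + 0 = 2/3
  P(S=2) = 0 + 0 + 1/6 = 1/6
Marginal P(T) (column sums):
  P(T=0) = 1/6 + 0 + 0 = 1/6
  P(T=1) = 0 + 2/3 + 0 = 2/3
  P(T=2) = 0 + 0 + 1/6 = 1/6

H(S) = -[(1/6)·log₂(1/6) + (2/3)·log₂(2/3) + (1/6)·log₂(1/6)]
  = 0.4308 + 0.3900 + 0.4308
  = 1.2516 bits
H(T) = -[(1/6)·log₂(1/6) + (2/3)·log₂(2/3) + (1/6)·log₂(1/6)]
  = 0.4308 + 0.3900 + 0.4308
  = 1.2516 bits
H(S,T) = -[(1/6)·log₂(1/6) + (2/3)·log₂(2/3) + (1/6)·log₂(1/6)]
  = 0.4308 + 0.3900 + 0.4308
  = 1.2516 bits

I(S;T) = H(S) + H(T) - H(S,T)
  = 1.2516 + 1.2516 - 1.2516
  = 1.2516 bits

Distribution 2 (U, V):
Marginal P(U) (row sums):
  P(U=0) = 1/16 + 3/16 = 1/4
  P(U=1) = 1/4 + 0 = 1/4
  P(U=2) = 3/16 + 5/16 = 1/2
Marginal P(V) (column sums):
  P(V=0) = 1/16 + 1/4 + 3/16 = 1/2
  P(V=1) = 3/16 + 0 + 5/16 = 1/2

H(U) = -[(1/4)·log₂(1/4) + (1/4)·log₂(1/4) + (1/2)·log₂(1/2)]
  = 0.5000 + 0.5000 + 0.5000
  = 1.5000 bits
H(V) = -[(1/2)·log₂(1/2) + (1/2)·log₂(1/2)]
  = 0.5000 + 0.5000
  = 1.0000 bits
H(U,V) = -[(1/16)·log₂(1/16) + (3/16)·log₂(3/16) + (1/4)·log₂(1/4) + (3/16)·log₂(3/16) + (5/16)·log₂(5/16)]
  = 0.2500 + 0.4528 + 0.5000 + 0.4528 + 0.5244
  = 2.1800 bits

I(U;V) = H(U) + H(V) - H(U,V)
  = 1.5000 + 1.0000 - 2.1800
  = 0.3200 bits

I(S;T) = 1.2516 bits > I(U;V) = 0.3200 bits, so (S, T) has the higher mutual information (stronger dependence).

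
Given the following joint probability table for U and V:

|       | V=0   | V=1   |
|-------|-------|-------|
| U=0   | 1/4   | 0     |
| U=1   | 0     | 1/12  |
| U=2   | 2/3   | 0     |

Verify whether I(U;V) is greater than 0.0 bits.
Marginal P(U) (row sums):
  P(U=0) = 1/4 + 0 = 1/4
  P(U=1) = 0 + 1/12 = 1/12
  P(U=2) = 2/3 + 0 = 2/3
Marginal P(V) (column sums):
  P(V=0) = 1/4 + 0 + 2/3 = 11/12
  P(V=1) = 0 + 1/12 + 0 = 1/12

H(U) = -[(1/4)·log₂(1/4) + (1/12)·log₂(1/12) + (2/3)·log₂(2/3)]
  = 0.5000 + 0.2987 + 0.3900
  = 1.1887 bits
H(V) = -[(11/12)·log₂(11/12) + (1/12)·log₂(1/12)]
  = 0.1151 + 0.2987
  = 0.4138 bits
H(U,V) = -[(1/4)·log₂(1/4) + (1/12)·log₂(1/12) + (2/3)·log₂(2/3)]
  = 0.5000 + 0.2987 + 0.3900
  = 1.1887 bits

I(U;V) = H(U) + H(V) - H(U,V)
  = 1.1887 + 0.4138 - 1.1887
  = 0.4138 bits

Yes. I(U;V) = 0.4138 bits, which is > 0.0 bits.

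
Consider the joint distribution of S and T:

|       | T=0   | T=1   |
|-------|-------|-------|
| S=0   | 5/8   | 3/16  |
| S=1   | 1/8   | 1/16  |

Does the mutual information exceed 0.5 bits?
Marginal P(S) (row sums):
  P(S=0) = 5/8 + 3/16 = 13/16
  P(S=1) = 1/8 + 1/16 = 3/16
Marginal P(T) (column sums):
  P(T=0) = 5/8 + 1/8 = 3/4
  P(T=1) = 3/16 + 1/16 = 1/4

H(S) = -[(13/16)·log₂(13/16) + (3/16)·log₂(3/16)]
  = 0.2434 + 0.4528
  = 0.6962 bits
H(T) = -[(3/4)·log₂(3/4) + (1/4)·log₂(1/4)]
  = 0.3113 + 0.5000
  = 0.8113 bits
H(S,T) = -[(5/8)·log₂(5/8) + (3/16)·log₂(3/16) + (1/8)·log₂(1/8) + (1/16)·log₂(1/16)]
  = 0.4238 + 0.4528 + 0.3750 + 0.2500
  = 1.5016 bits

I(S;T) = H(S) + H(T) - H(S,T)
  = 0.6962 + 0.8113 - 1.5016
  = 0.0059 bits

No. I(S;T) = 0.0059 bits, which is ≤ 0.5 bits.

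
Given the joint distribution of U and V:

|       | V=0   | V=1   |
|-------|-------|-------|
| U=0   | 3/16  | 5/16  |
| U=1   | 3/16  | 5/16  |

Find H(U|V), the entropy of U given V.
Marginal P(V) (column sums):
  P(V=0) = 3/16 + 3/16 = 3/8
  P(V=1) = 5/16 + 5/16 = 5/8

H(U|V) = -Σ P(U,V)·log₂ P(U|V), where P(U|V) = P(U,V) / P(V)
  (U=0,V=0): P(U|V) = (3/16)/(3/8) = 1/2;  -(3/16)·log₂(1/2) = 0.1875
  (U=0,V=1): P(U|V) = (5/16)/(5/8) = 1/2;  -(5/16)·log₂(1/2) = 0.3125
  (U=1,V=0): P(U|V) = (3/16)/(3/8) = 1/2;  -(3/16)·log₂(1/2) = 0.1875
  (U=1,V=1): P(U|V) = (5/16)/(5/8) = 1/2;  -(5/16)·log₂(1/2) = 0.3125
H(U|V) = 0.1875 + 0.3125 + 0.1875 + 0.3125
  = 1.0000 bits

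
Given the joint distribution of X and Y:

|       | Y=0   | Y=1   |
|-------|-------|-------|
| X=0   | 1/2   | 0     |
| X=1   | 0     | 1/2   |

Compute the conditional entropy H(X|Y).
Marginal P(Y) (column sums):
  P(Y=0) = 1/2 + 0 = 1/2
  P(Y=1) = 0 + 1/2 = 1/2

H(X|Y) = -Σ P(X,Y)·log₂ P(X|Y), where P(X|Y) = P(X,Y) / P(Y)
  (cells with P(X,Y) = 0 contribute 0)
  (X=0,Y=0): P(X|Y) = (1/2)/(1/2) = 1;  -(1/2)·log₂(1) = 0.0000
  (X=1,Y=1): P(X|Y) = (1/2)/(1/2) = 1;  -(1/2)·log₂(1) = 0.0000
H(X|Y) = 0.0000 + 0.0000
  = 0.0000 bits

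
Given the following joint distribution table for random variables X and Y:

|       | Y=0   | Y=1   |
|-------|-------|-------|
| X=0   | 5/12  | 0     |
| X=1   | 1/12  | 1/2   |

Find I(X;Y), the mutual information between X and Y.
Marginal P(X) (row sums):
  P(X=0) = 5/12 + 0 = 5/12
  P(X=1) = 1/12 + 1/2 = 7/12
Marginal P(Y) (column sums):
  P(Y=0) = 5/12 + 1/12 = 1/2
  P(Y=1) = 0 + 1/2 = 1/2

H(X) = -[(5/12)·log₂(5/12) + (7/12)·log₂(7/12)]
  = 0.5263 + 0.4536
  = 0.9799 bits
H(Y) = -[(1/2)·log₂(1/2) + (1/2)·log₂(1/2)]
  = 0.5000 + 0.5000
  = 1.0000 bits
H(X,Y) = -[(5/12)·log₂(5/12) + (1/12)·log₂(1/12) + (1/2)·log₂(1/2)]
  = 0.5263 + 0.2987 + 0.5000
  = 1.3250 bits

I(X;Y) = H(X) + H(Y) - H(X,Y)
  = 0.9799 + 1.0000 - 1.3250
  = 0.6549 bits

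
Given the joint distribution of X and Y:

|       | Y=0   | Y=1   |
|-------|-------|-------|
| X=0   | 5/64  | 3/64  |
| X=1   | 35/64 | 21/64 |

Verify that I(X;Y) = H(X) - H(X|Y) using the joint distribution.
Left side, from I(X;Y) = H(X) + H(Y) - H(X,Y):
Marginal P(X) (row sums):
  P(X=0) = 5/64 + 3/64 = 1/8
  P(X=1) = 35/64 + 21/64 = 7/8
Marginal P(Y) (column sums):
  P(Y=0) = 5/64 + 35/64 = 5/8
  P(Y=1) = 3/64 + 21/64 = 3/8

H(X) = -[(1/8)·log₂(1/8) + (7/8)·log₂(7/8)]
  = 0.3750 + 0.1686
  = 0.5436 bits
H(Y) = -[(5/8)·log₂(5/8) + (3/8)·log₂(3/8)]
  = 0.4238 + 0.5306
  = 0.9544 bits
H(X,Y) = -[(5/64)·log₂(5/64) + (3/64)·log₂(3/64) + (35/64)·log₂(35/64) + (21/64)·log₂(21/64)]
  = 0.2873 + 0.2070 + 0.4762 + 0.5275
  = 1.4980 bits

I(X;Y) = H(X) + H(Y) - H(X,Y)
  = 0.5436 + 0.9544 - 1.4980
  = 0.0000 bits

Right side, with H(X|Y) computed directly from the conditional probabilities:
H(X|Y) = -Σ P(X,Y)·log₂ P(X|Y), where P(X|Y) = P(X,Y) / P(Y)
  (X=0,Y=0): P(X|Y) = (5/64)/(5/8) = 1/8;  -(5/64)·log₂(1/8) = 0.2344
  (X=0,Y=1): P(X|Y) = (3/64)/(3/8) = 1/8;  -(3/64)·log₂(1/8) = 0.1406
  (X=1,Y=0): P(X|Y) = (35/64)/(5/8) = 7/8;  -(35/64)·log₂(7/8) = 0.1054
  (X=1,Y=1): P(X|Y) = (21/64)/(3/8) = 7/8;  -(21/64)·log₂(7/8) = 0.0632
H(X|Y) = 0.2344 + 0.1406 + 0.1054 + 0.0632
  = 0.5436 bits
H(X) - H(X|Y) = 0.5436 - 0.5436 = 0.0000 bits

Both sides equal 0.0000 bits, so I(X;Y) = H(X) - H(X|Y) ✓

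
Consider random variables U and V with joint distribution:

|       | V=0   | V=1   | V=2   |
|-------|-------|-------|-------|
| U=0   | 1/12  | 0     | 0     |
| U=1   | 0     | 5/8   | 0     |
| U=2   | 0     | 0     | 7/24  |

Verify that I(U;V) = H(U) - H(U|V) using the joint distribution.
Left side, from I(U;V) = H(U) + H(V) - H(U,V):
Marginal P(U) (row sums):
  P(U=0) = 1/12 + 0 + 0 = 1/12
  P(U=1) = 0 + 5/8 + 0 = 5/8
  P(U=2) = 0 + 0 + 7/24 = 7/24
Marginal P(V) (column sums):
  P(V=0) = 1/12 + 0 + 0 = 1/12
  P(V=1) = 0 + 5/8 + 0 = 5/8
  P(V=2) = 0 + 0 + 7/24 = 7/24

H(U) = -[(1/12)·log₂(1/12) + (5/8)·log₂(5/8) + (7/24)·log₂(7/24)]
  = 0.2987 + 0.4238 + 0.5185
  = 1.2410 bits
H(V) = -[(1/12)·log₂(1/12) + (5/8)·log₂(5/8) + (7/24)·log₂(7/24)]
  = 0.2987 + 0.4238 + 0.5185
  = 1.2410 bits
H(U,V) = -[(1/12)·log₂(1/12) + (5/8)·log₂(5/8) + (7/24)·log₂(7/24)]
  = 0.2987 + 0.4238 + 0.5185
  = 1.2410 bits

I(U;V) = H(U) + H(V) - H(U,V)
  = 1.2410 + 1.2410 - 1.2410
  = 1.2410 bits

Right side, with H(U|V) computed directly from the conditional probabilities:
H(U|V) = -Σ P(U,V)·log₂ P(U|V), where P(U|V) = P(U,V) / P(V)
  (cells with P(U,V) = 0 contribute 0)
  (U=0,V=0): P(U|V) = (1/12)/(1/12) = 1;  -(1/12)·log₂(1) = 0.0000
  (U=1,V=1): P(U|V) = (5/8)/(5/8) = 1;  -(5/8)·log₂(1) = 0.0000
  (U=2,V=2): P(U|V) = (7/24)/(7/24) = 1;  -(7/24)·log₂(1) = 0.0000
H(U|V) = 0.0000 + 0.0000 + 0.0000
  = 0.0000 bits
H(U) - H(U|V) = 1.2410 - 0.0000 = 1.2410 bits

Both sides equal 1.2410 bits, so I(U;V) = H(U) - H(U|V) ✓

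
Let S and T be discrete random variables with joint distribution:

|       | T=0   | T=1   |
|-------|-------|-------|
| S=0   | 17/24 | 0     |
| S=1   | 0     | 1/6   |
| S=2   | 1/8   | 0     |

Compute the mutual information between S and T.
Marginal P(S) (row sums):
  P(S=0) = 17/24 + 0 = 17/24
  P(S=1) = 0 + 1/6 = 1/6
  P(S=2) = 1/8 + 0 = 1/8
Marginal P(T) (column sums):
  P(T=0) = 17/24 + 0 + 1/8 = 5/6
  P(T=1) = 0 + 1/6 + 0 = 1/6

H(S) = -[(17/24)·log₂(17/24) + (1/6)·log₂(1/6) + (1/8)·log₂(1/8)]
  = 0.3524 + 0.4308 + 0.3750
  = 1.1582 bits
H(T) = -[(5/6)·log₂(5/6) + (1/6)·log₂(1/6)]
  = 0.2192 + 0.4308
  = 0.6500 bits
H(S,T) = -[(17/24)·log₂(17/24) + (1/6)·log₂(1/6) + (1/8)·log₂(1/8)]
  = 0.3524 + 0.4308 + 0.3750
  = 1.1582 bits

I(S;T) = H(S) + H(T) - H(S,T)
  = 1.1582 + 0.6500 - 1.1582
  = 0.6500 bits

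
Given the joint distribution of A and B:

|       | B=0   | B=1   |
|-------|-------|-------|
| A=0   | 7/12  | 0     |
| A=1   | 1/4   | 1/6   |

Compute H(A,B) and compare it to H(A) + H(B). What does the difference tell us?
Marginal P(A) (row sums):
  P(A=0) = 7/12 + 0 = 7/12
  P(A=1) = 1/4 + 1/6 = 5/12
Marginal P(B) (column sums):
  P(B=0) = 7/12 + 1/4 = 5/6
  P(B=1) = 0 + 1/6 = 1/6

H(A,B) = -[(7/12)·log₂(7/12) + (1/4)·log₂(1/4) + (1/6)·log₂(1/6)]
  = 0.4536 + 0.5000 + 0.4308
  = 1.3844 bits
H(A) = -[(7/12)·log₂(7/12) + (5/12)·log₂(5/12)]
  = 0.4536 + 0.5263
  = 0.9799 bits
H(B) = -[(5/6)·log₂(5/6) + (1/6)·log₂(1/6)]
  = 0.2192 + 0.4308
  = 0.6500 bits

H(A) + H(B) = 0.9799 + 0.6500 = 1.6299 bits
Difference: H(A) + H(B) - H(A,B) = 1.6299 - 1.3844 = 0.2455 bits = I(A;B)

The difference is the mutual information; it is positive here, so A and B are dependent (knowing one reduces uncertainty about the other by 0.2455 bits).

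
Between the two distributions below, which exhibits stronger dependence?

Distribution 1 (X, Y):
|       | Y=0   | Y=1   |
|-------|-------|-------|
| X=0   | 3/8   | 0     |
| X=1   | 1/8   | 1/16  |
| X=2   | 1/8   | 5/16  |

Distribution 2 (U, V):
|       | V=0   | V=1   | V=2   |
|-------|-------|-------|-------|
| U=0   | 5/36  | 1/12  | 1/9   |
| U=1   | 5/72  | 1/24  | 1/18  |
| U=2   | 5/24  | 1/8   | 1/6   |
Distribution 1 (X, Y):
Marginal P(X) (row sums):
  P(X=0) = 3/8 + 0 = 3/8
  P(X=1) = 1/8 + 1/16 = 3/16
  P(X=2) = 1/8 + 5/16 = 7/16
Marginal P(Y) (column sums):
  P(Y=0) = 3/8 + 1/8 + 1/8 = 5/8
  P(Y=1) = 0 + 1/16 + 5/16 = 3/8

H(X) = -[(3/8)·log₂(3/8) + (3/16)·log₂(3/16) + (7/16)·log₂(7/16)]
  = 0.5306 + 0.4528 + 0.5218
  = 1.5052 bits
H(Y) = -[(5/8)·log₂(5/8) + (3/8)·log₂(3/8)]
  = 0.4238 + 0.5306
  = 0.9544 bits
H(X,Y) = -[(3/8)·log₂(3/8) + (1/8)·log₂(1/8) + (1/16)·log₂(1/16) + (1/8)·log₂(1/8) + (5/16)·log₂(5/16)]
  = 0.5306 + 0.3750 + 0.2500 + 0.3750 + 0.5244
  = 2.0550 bits

I(X;Y) = H(X) + H(Y) - H(X,Y)
  = 1.5052 + 0.9544 - 2.0550
  = 0.4046 bits

Distribution 2 (U, V):
Marginal P(U) (row sums):
  P(U=0) = 5/36 + 1/12 + 1/9 = 1/3
  P(U=1) = 5/72 + 1/24 + 1/18 = 1/6
  P(U=2) = 5/24 + 1/8 + 1/6 = 1/2
Marginal P(V) (column sums):
  P(V=0) = 5/36 + 5/72 + 5/24 = 5/12
  P(V=1) = 1/12 + 1/24 + 1/8 = 1/4
  P(V=2) = 1/9 + 1/18 + 1/6 = 1/3

H(U) = -[(1/3)·log₂(1/3) + (1/6)·log₂(1/6) + (1/2)·log₂(1/2)]
  = 0.5283 + 0.4308 + 0.5000
  = 1.4591 bits
H(V) = -[(5/12)·log₂(5/12) + (1/4)·log₂(1/4) + (1/3)·log₂(1/3)]
  = 0.5263 + 0.5000 + 0.5283
  = 1.5546 bits
H(U,V) = -[(5/36)·log₂(5/36) + (1/12)·log₂(1/12) + (1/9)·log₂(1/9) + (5/72)·log₂(5/72) + (1/24)·log₂(1/24) + (1/18)·log₂(1/18) + (5/24)·log₂(5/24) + (1/8)·log₂(1/8) + (1/6)·log₂(1/6)]
  = 0.3956 + 0.2987 + 0.3522 + 0.2672 + 0.1910 + 0.2317 + 0.4715 + 0.3750 + 0.4308
  = 3.0137 bits

I(U;V) = H(U) + H(V) - H(U,V)
  = 1.4591 + 1.5546 - 3.0137
  = 0.0000 bits

I(X;Y) = 0.4046 bits > I(U;V) = 0.0000 bits, so (X, Y) has the higher mutual information (stronger dependence).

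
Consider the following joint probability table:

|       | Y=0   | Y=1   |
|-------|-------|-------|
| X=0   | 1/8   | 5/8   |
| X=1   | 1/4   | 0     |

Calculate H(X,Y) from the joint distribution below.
H(X,Y) = -Σ P(X,Y) log₂ P(X,Y), summed over the non-zero cells:
H(X,Y) = -[(1/8)·log₂(1/8) + (5/8)·log₂(5/8) + (1/4)·log₂(1/4)]
  = 0.3750 + 0.4238 + 0.5000
  = 1.2988 bits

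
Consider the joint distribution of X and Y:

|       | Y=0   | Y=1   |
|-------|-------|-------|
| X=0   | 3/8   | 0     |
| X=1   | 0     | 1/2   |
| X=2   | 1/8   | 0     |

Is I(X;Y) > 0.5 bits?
Marginal P(X) (row sums):
  P(X=0) = 3/8 + 0 = 3/8
  P(X=1) = 0 + 1/2 = 1/2
  P(X=2) = 1/8 + 0 = 1/8
Marginal P(Y) (column sums):
  P(Y=0) = 3/8 + 0 + 1/8 = 1/2
  P(Y=1) = 0 + 1/2 + 0 = 1/2

H(X) = -[(3/8)·log₂(3/8) + (1/2)·log₂(1/2) + (1/8)·log₂(1/8)]
  = 0.5306 + 0.5000 + 0.3750
  = 1.4056 bits
H(Y) = -[(1/2)·log₂(1/2) + (1/2)·log₂(1/2)]
  = 0.5000 + 0.5000
  = 1.0000 bits
H(X,Y) = -[(3/8)·log₂(3/8) + (1/2)·log₂(1/2) + (1/8)·log₂(1/8)]
  = 0.5306 + 0.5000 + 0.3750
  = 1.4056 bits

I(X;Y) = H(X) + H(Y) - H(X,Y)
  = 1.4056 + 1.0000 - 1.4056
  = 1.0000 bits

Yes. I(X;Y) = 1.0000 bits, which is > 0.5 bits.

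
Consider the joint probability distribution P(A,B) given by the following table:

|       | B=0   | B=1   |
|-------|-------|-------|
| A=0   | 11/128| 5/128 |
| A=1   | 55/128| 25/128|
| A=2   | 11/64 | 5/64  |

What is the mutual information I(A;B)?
Marginal P(A) (row sums):
  P(A=0) = 11/128 + 5/128 = 1/8
  P(A=1) = 55/128 + 25/128 = 5/8
  P(A=2) = 11/64 + 5/64 = 1/4
Marginal P(B) (column sums):
  P(B=0) = 11/128 + 55/128 + 11/64 = 11/16
  P(B=1) = 5/128 + 25/128 + 5/64 = 5/16

H(A) = -[(1/8)·log₂(1/8) + (5/8)·log₂(5/8) + (1/4)·log₂(1/4)]
  = 0.3750 + 0.4238 + 0.5000
  = 1.2988 bits
H(B) = -[(11/16)·log₂(11/16) + (5/16)·log₂(5/16)]
  = 0.3716 + 0.5244
  = 0.8960 bits
H(A,B) = -[(11/128)·log₂(11/128) + (5/128)·log₂(5/128) + (55/128)·log₂(55/128) + (25/128)·log₂(25/128) + (11/64)·log₂(11/64) + (5/64)·log₂(5/64)]
  = 0.3043 + 0.1827 + 0.5236 + 0.4602 + 0.4367 + 0.2873
  = 2.1948 bits

I(A;B) = H(A) + H(B) - H(A,B)
  = 1.2988 + 0.8960 - 2.1948
  = 0.0000 bits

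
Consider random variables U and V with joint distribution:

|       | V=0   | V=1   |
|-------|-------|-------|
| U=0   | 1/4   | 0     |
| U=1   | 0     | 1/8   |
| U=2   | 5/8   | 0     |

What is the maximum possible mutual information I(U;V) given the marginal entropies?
The upper bound on mutual information is I(U;V) ≤ min(H(U), H(V)).

Marginal P(U) (row sums):
  P(U=0) = 1/4 + 0 = 1/4
  P(U=1) = 0 + 1/8 = 1/8
  P(U=2) = 5/8 + 0 = 5/8
Marginal P(V) (column sums):
  P(V=0) = 1/4 + 0 + 5/8 = 7/8
  P(V=1) = 0 + 1/8 + 0 = 1/8

H(U) = -[(1/4)·log₂(1/4) + (1/8)·log₂(1/8) + (5/8)·log₂(5/8)]
  = 0.5000 + 0.3750 + 0.4238
  = 1.2988 bits
H(V) = -[(7/8)·log₂(7/8) + (1/8)·log₂(1/8)]
  = 0.1686 + 0.3750
  = 0.5436 bits

Maximum possible I(U;V) = min(1.2988, 0.5436) = 0.5436 bits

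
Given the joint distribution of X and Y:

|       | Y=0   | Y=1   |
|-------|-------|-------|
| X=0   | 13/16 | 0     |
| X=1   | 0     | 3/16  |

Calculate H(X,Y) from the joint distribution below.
H(X,Y) = -Σ P(X,Y) log₂ P(X,Y), summed over the non-zero cells:
H(X,Y) = -[(13/16)·log₂(13/16) + (3/16)·log₂(3/16)]
  = 0.2434 + 0.4528
  = 0.6962 bits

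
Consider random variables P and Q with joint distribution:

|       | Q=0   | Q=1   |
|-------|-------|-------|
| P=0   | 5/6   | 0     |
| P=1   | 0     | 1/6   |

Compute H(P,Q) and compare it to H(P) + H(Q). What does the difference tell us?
Marginal P(P) (row sums):
  P(P=0) = 5/6 + 0 = 5/6
  P(P=1) = 0 + 1/6 = 1/6
Marginal P(Q) (column sums):
  P(Q=0) = 5/6 + 0 = 5/6
  P(Q=1) = 0 + 1/6 = 1/6

H(P,Q) = -[(5/6)·log₂(5/6) + (1/6)·log₂(1/6)]
  = 0.2192 + 0.4308
  = 0.6500 bits
H(P) = -[(5/6)·log₂(5/6) + (1/6)·log₂(1/6)]
  = 0.2192 + 0.4308
  = 0.6500 bits
H(Q) = -[(5/6)·log₂(5/6) + (1/6)·log₂(1/6)]
  = 0.2192 + 0.4308
  = 0.6500 bits

H(P) + H(Q) = 0.6500 + 0.6500 = 1.3000 bits
Difference: H(P) + H(Q) - H(P,Q) = 1.3000 - 0.6500 = 0.6500 bits = I(P;Q)

The difference is the mutual information; it is positive here, so P and Q are dependent (knowing one reduces uncertainty about the other by 0.6500 bits).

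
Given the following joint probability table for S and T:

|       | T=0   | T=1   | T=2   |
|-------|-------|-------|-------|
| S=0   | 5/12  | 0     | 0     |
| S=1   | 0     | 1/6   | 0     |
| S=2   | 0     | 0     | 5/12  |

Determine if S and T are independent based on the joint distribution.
Marginal P(S) (row sums):
  P(S=0) = 5/12 + 0 + 0 = 5/12
  P(S=1) = 0 + 1/6 + 0 = 1/6
  P(S=2) = 0 + 0 + 5/12 = 5/12
Marginal P(T) (column sums):
  P(T=0) = 5/12 + 0 + 0 = 5/12
  P(T=1) = 0 + 1/6 + 0 = 1/6
  P(T=2) = 0 + 0 + 5/12 = 5/12

S and T are independent iff P(S=i,T=j) = P(S=i)·P(T=j) for every cell.
  P(S=0)·P(T=0) = 5/12 × 5/12 = 25/144, but P(S=0,T=0) = 5/12 ✗

No, S and T are not independent. Quantitatively, I(S;T) > 0:

H(S) = -[(5/12)·log₂(5/12) + (1/6)·log₂(1/6) + (5/12)·log₂(5/12)]
  = 0.5263 + 0.4308 + 0.5263
  = 1.4834 bits
H(T) = -[(5/12)·log₂(5/12) + (1/6)·log₂(1/6) + (5/12)·log₂(5/12)]
  = 0.5263 + 0.4308 + 0.5263
  = 1.4834 bits
H(S,T) = -[(5/12)·log₂(5/12) + (1/6)·log₂(1/6) + (5/12)·log₂(5/12)]
  = 0.5263 + 0.4308 + 0.5263
  = 1.4834 bits
I(S;T) = H(S) + H(T) - H(S,T) = 1.4834 + 1.4834 - 1.4834 = 1.4834 bits > 0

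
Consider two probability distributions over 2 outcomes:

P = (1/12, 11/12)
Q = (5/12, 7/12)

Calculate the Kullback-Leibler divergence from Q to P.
D(P||Q) = Σ P(i) log₂(P(i)/Q(i))
  i=0: (1/12) × log₂((1/12)/(5/12)) = (1/12) × log₂(1/5) = -0.1935
  i=1: (11/12) × log₂((11/12)/(7/12)) = (11/12) × log₂(11/7) = 0.5977
D(P||Q) = -0.1935 + 0.5977
  = 0.4042 bits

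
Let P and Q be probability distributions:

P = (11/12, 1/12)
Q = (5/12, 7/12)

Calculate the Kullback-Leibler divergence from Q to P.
D(P||Q) = Σ P(i) log₂(P(i)/Q(i))
  i=0: (11/12) × log₂((11/12)/(5/12)) = (11/12) × log₂(11/5) = 1.0427
  i=1: (1/12) × log₂((1/12)/(7/12)) = (1/12) × log₂(1/7) = -0.2339
D(P||Q) = 1.0427 - 0.2339
  = 0.8088 bits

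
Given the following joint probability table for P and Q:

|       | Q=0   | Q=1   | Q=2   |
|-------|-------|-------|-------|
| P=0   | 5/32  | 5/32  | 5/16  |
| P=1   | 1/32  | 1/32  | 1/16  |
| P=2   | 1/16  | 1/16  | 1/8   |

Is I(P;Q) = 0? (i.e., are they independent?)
Marginal P(P) (row sums):
  P(P=0) = 5/32 + 5/32 + 5/16 = 5/8
  P(P=1) = 1/32 + 1/32 + 1/16 = 1/8
  P(P=2) = 1/16 + 1/16 + 1/8 = 1/4
Marginal P(Q) (column sums):
  P(Q=0) = 5/32 + 1/32 + 1/16 = 1/4
  P(Q=1) = 5/32 + 1/32 + 1/16 = 1/4
  P(Q=2) = 5/16 + 1/16 + 1/8 = 1/2

P and Q are independent iff P(P=i,Q=j) = P(P=i)·P(Q=j) for every cell.
  P(P=0)·P(Q=0) = 5/8 × 1/4 = 5/32 = P(P=0,Q=0) ✓
  P(P=0)·P(Q=1) = 5/8 × 1/4 = 5/32 = P(P=0,Q=1) ✓
  P(P=0)·P(Q=2) = 5/8 × 1/2 = 5/16 = P(P=0,Q=2) ✓
  P(P=1)·P(Q=0) = 1/8 × 1/4 = 1/32 = P(P=1,Q=0) ✓
  P(P=1)·P(Q=1) = 1/8 × 1/4 = 1/32 = P(P=1,Q=1) ✓
  P(P=1)·P(Q=2) = 1/8 × 1/2 = 1/16 = P(P=1,Q=2) ✓
  P(P=2)·P(Q=0) = 1/4 × 1/4 = 1/16 = P(P=2,Q=0) ✓
  P(P=2)·P(Q=1) = 1/4 × 1/4 = 1/16 = P(P=2,Q=1) ✓
  P(P=2)·P(Q=2) = 1/4 × 1/2 = 1/8 = P(P=2,Q=2) ✓

Yes, P and Q are independent: every cell factors, so I(P;Q) = 0 bits.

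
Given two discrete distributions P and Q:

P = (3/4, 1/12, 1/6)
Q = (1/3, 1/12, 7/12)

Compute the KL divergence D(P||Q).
D(P||Q) = Σ P(i) log₂(P(i)/Q(i))
  i=0: (3/4) × log₂((3/4)/(1/3)) = (3/4) × log₂(9/4) = 0.8774
  i=1: (1/12) × log₂((1/12)/(1/12)) = (1/12) × log₂(1) = 0.0000
  i=2: (1/6) × log₂((1/6)/(7/12)) = (1/6) × log₂(2/7) = -0.3012
D(P||Q) = 0.8774 + 0.0000 - 0.3012
  = 0.5762 bits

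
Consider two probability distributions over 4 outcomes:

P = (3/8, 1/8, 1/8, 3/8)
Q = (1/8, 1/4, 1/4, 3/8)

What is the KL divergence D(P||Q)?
D(P||Q) = Σ P(i) log₂(P(i)/Q(i))
  i=0: (3/8) × log₂((3/8)/(1/8)) = (3/8) × log₂(3) = 0.5944
  i=1: (1/8) × log₂((1/8)/(1/4)) = (1/8) × log₂(1/2) = -0.1250
  i=2: (1/8) × log₂((1/8)/(1/4)) = (1/8) × log₂(1/2) = -0.1250
  i=3: (3/8) × log₂((3/8)/(3/8)) = (3/8) × log₂(1) = 0.0000
D(P||Q) = 0.5944 - 0.1250 - 0.1250 + 0.0000
  = 0.3444 bits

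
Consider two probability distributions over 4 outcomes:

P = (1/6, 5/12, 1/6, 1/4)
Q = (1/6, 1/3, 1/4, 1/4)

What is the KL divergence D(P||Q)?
D(P||Q) = Σ P(i) log₂(P(i)/Q(i))
  i=0: (1/6) × log₂((1/6)/(1/6)) = (1/6) × log₂(1) = 0.0000
  i=1: (5/12) × log₂((5/12)/(1/3)) = (5/12) × log₂(5/4) = 0.1341
  i=2: (1/6) × log₂((1/6)/(1/4)) = (1/6) × log₂(2/3) = -0.0975
  i=3: (1/4) × log₂((1/4)/(1/4)) = (1/4) × log₂(1) = 0.0000
D(P||Q) = 0.0000 + 0.1341 - 0.0975 + 0.0000
  = 0.0366 bits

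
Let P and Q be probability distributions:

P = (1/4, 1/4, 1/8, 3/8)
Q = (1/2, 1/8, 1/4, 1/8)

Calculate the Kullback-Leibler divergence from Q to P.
D(P||Q) = Σ P(i) log₂(P(i)/Q(i))
  i=0: (1/4) × log₂((1/4)/(1/2)) = (1/4) × log₂(1/2) = -0.2500
  i=1: (1/4) × log₂((1/4)/(1/8)) = (1/4) × log₂(2) = 0.2500
  i=2: (1/8) × log₂((1/8)/(1/4)) = (1/8) × log₂(1/2) = -0.1250
  i=3: (3/8) × log₂((3/8)/(1/8)) = (3/8) × log₂(3) = 0.5944
D(P||Q) = -0.2500 + 0.2500 - 0.1250 + 0.5944
  = 0.4694 bits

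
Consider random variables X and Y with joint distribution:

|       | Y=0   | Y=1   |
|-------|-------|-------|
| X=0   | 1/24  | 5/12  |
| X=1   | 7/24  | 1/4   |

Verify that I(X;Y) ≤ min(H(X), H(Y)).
Marginal P(X) (row sums):
  P(X=0) = 1/24 + 5/12 = 11/24
  P(X=1) = 7/24 + 1/4 = 13/24
Marginal P(Y) (column sums):
  P(Y=0) = 1/24 + 7/24 = 1/3
  P(Y=1) = 5/12 + 1/4 = 2/3

H(X) = -[(11/24)·log₂(11/24) + (13/24)·log₂(13/24)]
  = 0.5159 + 0.4791
  = 0.9950 bits
H(Y) = -[(1/3)·log₂(1/3) + (2/3)·log₂(2/3)]
  = 0.5283 + 0.3900
  = 0.9183 bits
H(X,Y) = -[(1/24)·log₂(1/24) + (5/12)·log₂(5/12) + (7/24)·log₂(7/24) + (1/4)·log₂(1/4)]
  = 0.1910 + 0.5263 + 0.5185 + 0.5000
  = 1.7358 bits

I(X;Y) = H(X) + H(Y) - H(X,Y)
  = 0.9950 + 0.9183 - 1.7358
  = 0.1775 bits

min(H(X), H(Y)) = min(0.9950, 0.9183) = 0.9183 bits
Since 0.1775 ≤ 0.9183, the bound is satisfied ✓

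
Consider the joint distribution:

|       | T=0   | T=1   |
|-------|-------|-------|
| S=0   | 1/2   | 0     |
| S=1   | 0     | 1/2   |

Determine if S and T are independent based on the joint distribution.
Marginal P(S) (row sums):
  P(S=0) = 1/2 + 0 = 1/2
  P(S=1) = 0 + 1/2 = 1/2
Marginal P(T) (column sums):
  P(T=0) = 1/2 + 0 = 1/2
  P(T=1) = 0 + 1/2 = 1/2

S and T are independent iff P(S=i,T=j) = P(S=i)·P(T=j) for every cell.
  P(S=0)·P(T=0) = 1/2 × 1/2 = 1/4, but P(S=0,T=0) = 1/2 ✗

No, S and T are not independent. Quantitatively, I(S;T) > 0:

H(S) = -[(1/2)·log₂(1/2) + (1/2)·log₂(1/2)]
  = 0.5000 + 0.5000
  = 1.0000 bits
H(T) = -[(1/2)·log₂(1/2) + (1/2)·log₂(1/2)]
  = 0.5000 + 0.5000
  = 1.0000 bits
H(S,T) = -[(1/2)·log₂(1/2) + (1/2)·log₂(1/2)]
  = 0.5000 + 0.5000
  = 1.0000 bits
I(S;T) = H(S) + H(T) - H(S,T) = 1.0000 + 1.0000 - 1.0000 = 1.0000 bits > 0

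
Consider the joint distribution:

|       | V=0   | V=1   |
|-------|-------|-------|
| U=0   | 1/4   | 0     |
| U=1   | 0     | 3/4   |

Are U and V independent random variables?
Marginal P(U) (row sums):
  P(U=0) = 1/4 + 0 = 1/4
  P(U=1) = 0 + 3/4 = 3/4
Marginal P(V) (column sums):
  P(V=0) = 1/4 + 0 = 1/4
  P(V=1) = 0 + 3/4 = 3/4

U and V are independent iff P(U=i,V=j) = P(U=i)·P(V=j) for every cell.
  P(U=0)·P(V=0) = 1/4 × 1/4 = 1/16, but P(U=0,V=0) = 1/4 ✗

No, U and V are not independent. Quantitatively, I(U;V) > 0:

H(U) = -[(1/4)·log₂(1/4) + (3/4)·log₂(3/4)]
  = 0.5000 + 0.3113
  = 0.8113 bits
H(V) = -[(1/4)·log₂(1/4) + (3/4)·log₂(3/4)]
  = 0.5000 + 0.3113
  = 0.8113 bits
H(U,V) = -[(1/4)·log₂(1/4) + (3/4)·log₂(3/4)]
  = 0.5000 + 0.3113
  = 0.8113 bits
I(U;V) = H(U) + H(V) - H(U,V) = 0.8113 + 0.8113 - 0.8113 = 0.8113 bits > 0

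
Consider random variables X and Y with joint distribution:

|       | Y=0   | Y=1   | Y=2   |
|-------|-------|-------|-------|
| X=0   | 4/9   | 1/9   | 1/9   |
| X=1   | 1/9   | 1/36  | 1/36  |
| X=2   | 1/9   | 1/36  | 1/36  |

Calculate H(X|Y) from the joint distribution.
Marginal P(Y) (column sums):
  P(Y=0) = 4/9 + 1/9 + 1/9 = 2/3
  P(Y=1) = 1/9 + 1/36 + 1/36 = 1/6
  P(Y=2) = 1/9 + 1/36 + 1/36 = 1/6

H(X|Y) = -Σ P(X,Y)·log₂ P(X|Y), where P(X|Y) = P(X,Y) / P(Y)
  (X=0,Y=0): P(X|Y) = (4/9)/(2/3) = 2/3;  -(4/9)·log₂(2/3) = 0.2600
  (X=0,Y=1): P(X|Y) = (1/9)/(1/6) = 2/3;  -(1/9)·log₂(2/3) = 0.0650
  (X=0,Y=2): P(X|Y) = (1/9)/(1/6) = 2/3;  -(1/9)·log₂(2/3) = 0.0650
  (X=1,Y=0): P(X|Y) = (1/9)/(2/3) = 1/6;  -(1/9)·log₂(1/6) = 0.2872
  (X=1,Y=1): P(X|Y) = (1/36)/(1/6) = 1/6;  -(1/36)·log₂(1/6) = 0.0718
  (X=1,Y=2): P(X|Y) = (1/36)/(1/6) = 1/6;  -(1/36)·log₂(1/6) = 0.0718
  (X=2,Y=0): P(X|Y) = (1/9)/(2/3) = 1/6;  -(1/9)·log₂(1/6) = 0.2872
  (X=2,Y=1): P(X|Y) = (1/36)/(1/6) = 1/6;  -(1/36)·log₂(1/6) = 0.0718
  (X=2,Y=2): P(X|Y) = (1/36)/(1/6) = 1/6;  -(1/36)·log₂(1/6) = 0.0718
H(X|Y) = 0.2600 + 0.0650 + 0.0650 + 0.2872 + 0.0718 + 0.0718 + 0.2872 + 0.0718 + 0.0718
  = 1.2516 bits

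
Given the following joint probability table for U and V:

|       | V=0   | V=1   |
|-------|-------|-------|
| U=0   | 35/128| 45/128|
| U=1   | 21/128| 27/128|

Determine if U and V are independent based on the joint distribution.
Marginal P(U) (row sums):
  P(U=0) = 35/128 + 45/128 = 5/8
  P(U=1) = 21/128 + 27/128 = 3/8
Marginal P(V) (column sums):
  P(V=0) = 35/128 + 21/128 = 7/16
  P(V=1) = 45/128 + 27/128 = 9/16

U and V are independent iff P(U=i,V=j) = P(U=i)·P(V=j) for every cell.
  P(U=0)·P(V=0) = 5/8 × 7/16 = 35/128 = P(U=0,V=0) ✓
  P(U=0)·P(V=1) = 5/8 × 9/16 = 45/128 = P(U=0,V=1) ✓
  P(U=1)·P(V=0) = 3/8 × 7/16 = 21/128 = P(U=1,V=0) ✓
  P(U=1)·P(V=1) = 3/8 × 9/16 = 27/128 = P(U=1,V=1) ✓

Yes, U and V are independent: every cell factors, so I(U;V) = 0 bits.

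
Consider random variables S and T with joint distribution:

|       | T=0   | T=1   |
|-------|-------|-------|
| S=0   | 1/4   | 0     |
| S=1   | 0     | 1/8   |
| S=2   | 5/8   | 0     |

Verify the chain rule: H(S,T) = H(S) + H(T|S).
Left side:
H(S,T) = -[(1/4)·log₂(1/4) + (1/8)·log₂(1/8) + (5/8)·log₂(5/8)]
  = 0.5000 + 0.3750 + 0.4238
  = 1.2988 bits

Right side:
Marginal P(S) (row sums):
  P(S=0) = 1/4 + 0 = 1/4
  P(S=1) = 0 + 1/8 = 1/8
  P(S=2) = 5/8 + 0 = 5/8
H(S) = -[(1/4)·log₂(1/4) + (1/8)·log₂(1/8) + (5/8)·log₂(5/8)]
  = 0.5000 + 0.3750 + 0.4238
  = 1.2988 bits
H(T|S) = -Σ P(S,T)·log₂ P(T|S), where P(T|S) = P(S,T) / P(S)
  (cells with P(S,T) = 0 contribute 0)
  (S=0,T=0): P(T|S) = (1/4)/(1/4) = 1;  -(1/4)·log₂(1) = 0.0000
  (S=1,T=1): P(T|S) = (1/8)/(1/8) = 1;  -(1/8)·log₂(1) = 0.0000
  (S=2,T=0): P(T|S) = (5/8)/(5/8) = 1;  -(5/8)·log₂(1) = 0.0000
H(T|S) = 0.0000 + 0.0000 + 0.0000
  = 0.0000 bits
H(S) + H(T|S) = 1.2988 + 0.0000 = 1.2988 bits

Both sides equal 1.2988 bits, so the chain rule holds ✓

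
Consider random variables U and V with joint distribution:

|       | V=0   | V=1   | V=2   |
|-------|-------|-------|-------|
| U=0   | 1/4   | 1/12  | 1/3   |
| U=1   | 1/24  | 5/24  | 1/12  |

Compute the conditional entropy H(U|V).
Marginal P(V) (column sums):
  P(V=0) = 1/4 + 1/24 = 7/24
  P(V=1) = 1/12 + 5/24 = 7/24
  P(V=2) = 1/3 + 1/12 = 5/12

H(U|V) = -Σ P(U,V)·log₂ P(U|V), where P(U|V) = P(U,V) / P(V)
  (U=0,V=0): P(U|V) = (1/4)/(7/24) = 6/7;  -(1/4)·log₂(6/7) = 0.0556
  (U=0,V=1): P(U|V) = (1/12)/(7/24) = 2/7;  -(1/12)·log₂(2/7) = 0.1506
  (U=0,V=2): P(U|V) = (1/3)/(5/12) = 4/5;  -(1/3)·log₂(4/5) = 0.1073
  (U=1,V=0): P(U|V) = (1/24)/(7/24) = 1/7;  -(1/24)·log₂(1/7) = 0.1170
  (U=1,V=1): P(U|V) = (5/24)/(7/24) = 5/7;  -(5/24)·log₂(5/7) = 0.1011
  (U=1,V=2): P(U|V) = (1/12)/(5/12) = 1/5;  -(1/12)·log₂(1/5) = 0.1935
H(U|V) = 0.0556 + 0.1506 + 0.1073 + 0.1170 + 0.1011 + 0.1935
  = 0.7251 bits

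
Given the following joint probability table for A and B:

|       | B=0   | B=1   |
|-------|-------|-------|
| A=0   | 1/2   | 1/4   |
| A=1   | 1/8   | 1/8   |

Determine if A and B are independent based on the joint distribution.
Marginal P(A) (row sums):
  P(A=0) = 1/2 + 1/4 = 3/4
  P(A=1) = 1/8 + 1/8 = 1/4
Marginal P(B) (column sums):
  P(B=0) = 1/2 + 1/8 = 5/8
  P(B=1) = 1/4 + 1/8 = 3/8

A and B are independent iff P(A=i,B=j) = P(A=i)·P(B=j) for every cell.
  P(A=0)·P(B=0) = 3/4 × 5/8 = 15/32, but P(A=0,B=0) = 1/2 ✗

No, A and B are not independent. Quantitatively, I(A;B) > 0:

H(A) = -[(3/4)·log₂(3/4) + (1/4)·log₂(1/4)]
  = 0.3113 + 0.5000
  = 0.8113 bits
H(B) = -[(5/8)·log₂(5/8) + (3/8)·log₂(3/8)]
  = 0.4238 + 0.5306
  = 0.9544 bits
H(A,B) = -[(1/2)·log₂(1/2) + (1/4)·log₂(1/4) + (1/8)·log₂(1/8) + (1/8)·log₂(1/8)]
  = 0.5000 + 0.5000 + 0.3750 + 0.3750
  = 1.7500 bits
I(A;B) = H(A) + H(B) - H(A,B) = 0.8113 + 0.9544 - 1.7500 = 0.0157 bits > 0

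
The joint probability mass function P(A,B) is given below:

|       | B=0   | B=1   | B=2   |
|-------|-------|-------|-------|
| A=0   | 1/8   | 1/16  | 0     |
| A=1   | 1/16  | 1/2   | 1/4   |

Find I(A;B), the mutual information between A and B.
Marginal P(A) (row sums):
  P(A=0) = 1/8 + 1/16 + 0 = 3/16
  P(A=1) = 1/16 + 1/2 + 1/4 = 13/16
Marginal P(B) (column sums):
  P(B=0) = 1/8 + 1/16 = 3/16
  P(B=1) = 1/16 + 1/2 = 9/16
  P(B=2) = 0 + 1/4 = 1/4

H(A) = -[(3/16)·log₂(3/16) + (13/16)·log₂(13/16)]
  = 0.4528 + 0.2434
  = 0.6962 bits
H(B) = -[(3/16)·log₂(3/16) + (9/16)·log₂(9/16) + (1/4)·log₂(1/4)]
  = 0.4528 + 0.4669 + 0.5000
  = 1.4197 bits
H(A,B) = -[(1/8)·log₂(1/8) + (1/16)·log₂(1/16) + (1/16)·log₂(1/16) + (1/2)·log₂(1/2) + (1/4)·log₂(1/4)]
  = 0.3750 + 0.2500 + 0.2500 + 0.5000 + 0.5000
  = 1.8750 bits

I(A;B) = H(A) + H(B) - H(A,B)
  = 0.6962 + 1.4197 - 1.8750
  = 0.2409 bits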